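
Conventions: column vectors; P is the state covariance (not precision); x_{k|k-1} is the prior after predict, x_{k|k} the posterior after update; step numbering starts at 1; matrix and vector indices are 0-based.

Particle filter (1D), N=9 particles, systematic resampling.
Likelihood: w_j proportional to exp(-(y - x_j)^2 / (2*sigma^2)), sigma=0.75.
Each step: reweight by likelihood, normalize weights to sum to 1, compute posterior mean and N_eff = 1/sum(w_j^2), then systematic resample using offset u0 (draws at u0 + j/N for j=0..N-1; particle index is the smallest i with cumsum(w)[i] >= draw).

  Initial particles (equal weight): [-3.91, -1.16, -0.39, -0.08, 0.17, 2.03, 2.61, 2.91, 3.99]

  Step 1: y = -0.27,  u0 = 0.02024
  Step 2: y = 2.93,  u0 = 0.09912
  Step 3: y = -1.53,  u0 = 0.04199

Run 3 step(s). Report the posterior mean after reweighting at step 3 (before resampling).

step 1: w=[0.0000, 0.1498, 0.2990, 0.2933, 0.2550, 0.0027, 0.0002, 0.0000, 0.0000]  mean=-0.2643  Neff=3.8043  idx=[1, 1, 2, 2, 3, 3, 3, 4, 4]
step 2: w=[0.0001, 0.0001, 0.0165, 0.0165, 0.0947, 0.0947, 0.0947, 0.3413, 0.3413]  mean=0.0802  Neff=3.8397  idx=[4, 5, 7, 7, 7, 7, 8, 8, 8]
step 3: w=[0.1826, 0.1826, 0.0907, 0.0907, 0.0907, 0.0907, 0.0907, 0.0907, 0.0907]  mean=0.0787  Neff=8.0478  idx=[0, 0, 1, 2, 3, 4, 5, 7, 8]

post_mean = 0.0787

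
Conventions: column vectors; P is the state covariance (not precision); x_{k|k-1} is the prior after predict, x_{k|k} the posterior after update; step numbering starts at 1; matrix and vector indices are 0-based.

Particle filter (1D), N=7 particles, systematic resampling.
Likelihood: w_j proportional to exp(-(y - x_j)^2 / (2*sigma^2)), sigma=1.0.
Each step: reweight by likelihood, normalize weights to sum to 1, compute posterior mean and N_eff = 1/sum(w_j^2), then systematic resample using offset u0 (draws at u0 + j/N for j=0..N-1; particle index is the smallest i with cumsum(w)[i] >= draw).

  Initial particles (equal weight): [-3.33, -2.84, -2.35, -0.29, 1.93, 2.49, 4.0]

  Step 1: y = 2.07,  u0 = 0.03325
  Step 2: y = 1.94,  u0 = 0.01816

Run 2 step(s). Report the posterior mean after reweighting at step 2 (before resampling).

step 1: w=[0.0000, 0.0000, 0.0000, 0.0291, 0.4665, 0.4313, 0.0731]  mean=2.2582  Neff=2.4403  idx=[4, 4, 4, 4, 5, 5, 5]
step 2: w=[0.1520, 0.1520, 0.1520, 0.1520, 0.1307, 0.1307, 0.1307]  mean=2.1495  Neff=6.9620  idx=[0, 1, 1, 2, 3, 4, 6]

post_mean = 2.1495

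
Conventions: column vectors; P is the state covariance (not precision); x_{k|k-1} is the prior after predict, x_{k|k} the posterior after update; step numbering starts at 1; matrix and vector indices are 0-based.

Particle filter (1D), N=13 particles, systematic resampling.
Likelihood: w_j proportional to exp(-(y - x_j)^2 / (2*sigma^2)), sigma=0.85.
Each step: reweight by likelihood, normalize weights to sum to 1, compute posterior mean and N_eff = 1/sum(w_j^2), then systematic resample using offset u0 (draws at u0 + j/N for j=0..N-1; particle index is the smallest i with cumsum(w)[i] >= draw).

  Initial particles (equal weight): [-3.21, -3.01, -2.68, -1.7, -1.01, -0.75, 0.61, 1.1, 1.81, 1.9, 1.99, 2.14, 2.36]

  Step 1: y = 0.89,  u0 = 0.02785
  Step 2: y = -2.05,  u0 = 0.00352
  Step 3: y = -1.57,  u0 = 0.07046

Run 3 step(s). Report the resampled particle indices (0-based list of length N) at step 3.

step 1: w=[0.0000, 0.0000, 0.0000, 0.0023, 0.0195, 0.0369, 0.2249, 0.2303, 0.1322, 0.1172, 0.1028, 0.0805, 0.0532]  mean=1.3037  Neff=6.3900  idx=[5, 6, 6, 6, 7, 7, 7, 8, 8, 9, 10, 11, 12]
step 2: w=[0.9237, 0.0222, 0.0222, 0.0222, 0.0031, 0.0031, 0.0031, 0.0001, 0.0001, 0.0001, 0.0000, 0.0000, 0.0000]  mean=-0.6413  Neff=1.1699  idx=[0, 0, 0, 0, 0, 0, 0, 0, 0, 0, 0, 0, 1]
step 3: w=[0.0829, 0.0829, 0.0829, 0.0829, 0.0829, 0.0829, 0.0829, 0.0829, 0.0829, 0.0829, 0.0829, 0.0829, 0.0049]  mean=-0.7433  Neff=12.1155  idx=[0, 1, 2, 3, 4, 5, 6, 7, 8, 9, 10, 11, 11]

resampled_idx = [0, 1, 2, 3, 4, 5, 6, 7, 8, 9, 10, 11, 11]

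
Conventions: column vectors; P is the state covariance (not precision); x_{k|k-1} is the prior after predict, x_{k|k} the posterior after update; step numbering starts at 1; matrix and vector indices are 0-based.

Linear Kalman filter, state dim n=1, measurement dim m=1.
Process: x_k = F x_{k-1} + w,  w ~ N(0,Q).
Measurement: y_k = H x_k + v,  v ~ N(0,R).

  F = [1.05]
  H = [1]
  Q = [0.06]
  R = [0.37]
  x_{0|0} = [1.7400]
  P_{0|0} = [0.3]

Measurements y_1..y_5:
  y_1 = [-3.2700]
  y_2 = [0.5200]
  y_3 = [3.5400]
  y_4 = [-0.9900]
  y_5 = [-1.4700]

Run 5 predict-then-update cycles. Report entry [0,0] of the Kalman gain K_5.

K[0,0] = 0.3630

step 1: x^-=[1.8270]  P^-=[0.3908]  S=[0.7608]  K=[0.5136]  nu=[-5.0970]  x^+=[-0.7910]  P^+=[0.1900]
step 2: x^-=[-0.8306]  P^-=[0.2695]  S=[0.6395]  K=[0.4214]  nu=[1.3506]  x^+=[-0.2614]  P^+=[0.1559]
step 3: x^-=[-0.2744]  P^-=[0.2319]  S=[0.6019]  K=[0.3853]  nu=[3.8144]  x^+=[1.1953]  P^+=[0.1426]
step 4: x^-=[1.2550]  P^-=[0.2172]  S=[0.5872]  K=[0.3699]  nu=[-2.2450]  x^+=[0.4247]  P^+=[0.1368]
step 5: x^-=[0.4459]  P^-=[0.2109]  S=[0.5809]  K=[0.3630]  nu=[-1.9159]  x^+=[-0.2496]  P^+=[0.1343]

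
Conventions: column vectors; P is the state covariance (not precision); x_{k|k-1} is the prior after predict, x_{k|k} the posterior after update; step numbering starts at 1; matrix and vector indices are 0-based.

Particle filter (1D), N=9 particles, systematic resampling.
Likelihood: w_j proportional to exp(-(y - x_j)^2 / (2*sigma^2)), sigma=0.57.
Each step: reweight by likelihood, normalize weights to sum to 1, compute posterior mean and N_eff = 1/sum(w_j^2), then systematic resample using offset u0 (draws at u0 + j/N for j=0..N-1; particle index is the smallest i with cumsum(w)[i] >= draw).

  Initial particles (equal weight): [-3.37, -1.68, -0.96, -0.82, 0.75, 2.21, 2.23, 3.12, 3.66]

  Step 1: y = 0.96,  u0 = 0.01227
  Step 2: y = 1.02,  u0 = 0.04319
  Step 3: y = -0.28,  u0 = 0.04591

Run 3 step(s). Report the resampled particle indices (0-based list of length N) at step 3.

step 1: w=[0.0000, 0.0000, 0.0031, 0.0068, 0.8342, 0.0806, 0.0746, 0.0007, 0.0000]  mean=0.9638  Neff=1.4124  idx=[4, 4, 4, 4, 4, 4, 4, 4, 5]
step 2: w=[0.1231, 0.1231, 0.1231, 0.1231, 0.1231, 0.1231, 0.1231, 0.1231, 0.0156]  mean=0.7727  Neff=8.2386  idx=[0, 1, 2, 3, 3, 4, 5, 6, 7]
step 3: w=[0.1111, 0.1111, 0.1111, 0.1111, 0.1111, 0.1111, 0.1111, 0.1111, 0.1111]  mean=0.7500  Neff=9.0000  idx=[0, 1, 2, 3, 4, 5, 6, 7, 8]

resampled_idx = [0, 1, 2, 3, 4, 5, 6, 7, 8]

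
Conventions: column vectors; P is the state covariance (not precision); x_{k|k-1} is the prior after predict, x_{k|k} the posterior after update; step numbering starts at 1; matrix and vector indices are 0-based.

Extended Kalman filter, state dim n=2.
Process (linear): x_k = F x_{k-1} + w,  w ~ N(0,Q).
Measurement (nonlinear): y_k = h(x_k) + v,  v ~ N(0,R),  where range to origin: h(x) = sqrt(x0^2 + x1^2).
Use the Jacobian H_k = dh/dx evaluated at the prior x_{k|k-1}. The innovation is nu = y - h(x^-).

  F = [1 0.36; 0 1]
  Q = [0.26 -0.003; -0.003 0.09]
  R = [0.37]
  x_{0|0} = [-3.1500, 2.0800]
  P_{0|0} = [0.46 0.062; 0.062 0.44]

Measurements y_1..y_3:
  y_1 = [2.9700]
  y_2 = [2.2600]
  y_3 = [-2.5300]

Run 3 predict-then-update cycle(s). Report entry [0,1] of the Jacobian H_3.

H_jac[0,1] = 0.9387

step 1: x^-=[-2.4012, 2.0800]  P^-=[0.8217 0.2174; 0.2174 0.5300]  H_jac=[-0.7559 0.6547]  S=[0.8515]  K=[-0.5622; 0.2146]  nu=[-0.2068]  x^+=[-2.2849, 2.0356]  P^+=[0.5525 0.3201; 0.3201 0.4908]
step 2: x^-=[-1.5521, 2.0356]  P^-=[1.1066 0.4938; 0.4938 0.5808]  H_jac=[-0.6063 0.7952]  S=[0.6679]  K=[-0.4166; 0.2432]  nu=[-0.2998]  x^+=[-1.4272, 1.9627]  P^+=[0.9907 0.5615; 0.5615 0.5413]
step 3: x^-=[-0.7206, 1.9627]  P^-=[1.7251 0.7534; 0.7534 0.6313]  H_jac=[-0.3447 0.9387]  S=[0.6437]  K=[0.1750; 0.5172]  nu=[-4.6208]  x^+=[-1.5291, -0.4273]  P^+=[1.7054 0.6951; 0.6951 0.4591]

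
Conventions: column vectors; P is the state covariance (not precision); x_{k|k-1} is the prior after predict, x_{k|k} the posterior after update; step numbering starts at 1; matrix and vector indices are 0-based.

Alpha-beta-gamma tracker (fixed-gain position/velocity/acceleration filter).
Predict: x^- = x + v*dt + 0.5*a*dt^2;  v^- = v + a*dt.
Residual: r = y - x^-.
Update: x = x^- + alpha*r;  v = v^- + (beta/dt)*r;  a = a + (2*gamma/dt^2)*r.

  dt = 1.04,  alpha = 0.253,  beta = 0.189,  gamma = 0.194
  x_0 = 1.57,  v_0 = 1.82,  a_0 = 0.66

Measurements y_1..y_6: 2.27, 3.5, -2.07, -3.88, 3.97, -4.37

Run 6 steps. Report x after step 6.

step 1: x_pred=3.8197  r=-1.5497  x^+=3.4276  v^+=2.2248  a^+=0.1041
step 2: x_pred=5.7977  r=-2.2977  x^+=5.2164  v^+=1.9154  a^+=-0.7202
step 3: x_pred=6.8190  r=-8.8890  x^+=4.5701  v^+=-0.4489  a^+=-3.9089
step 4: x_pred=1.9892  r=-5.8692  x^+=0.5043  v^+=-5.5808  a^+=-6.0143
step 5: x_pred=-8.5523  r=12.5223  x^+=-5.3841  v^+=-9.5600  a^+=-1.5223
step 6: x_pred=-16.1498  r=11.7798  x^+=-13.1695  v^+=-9.0024  a^+=2.7035

x_post = -13.1695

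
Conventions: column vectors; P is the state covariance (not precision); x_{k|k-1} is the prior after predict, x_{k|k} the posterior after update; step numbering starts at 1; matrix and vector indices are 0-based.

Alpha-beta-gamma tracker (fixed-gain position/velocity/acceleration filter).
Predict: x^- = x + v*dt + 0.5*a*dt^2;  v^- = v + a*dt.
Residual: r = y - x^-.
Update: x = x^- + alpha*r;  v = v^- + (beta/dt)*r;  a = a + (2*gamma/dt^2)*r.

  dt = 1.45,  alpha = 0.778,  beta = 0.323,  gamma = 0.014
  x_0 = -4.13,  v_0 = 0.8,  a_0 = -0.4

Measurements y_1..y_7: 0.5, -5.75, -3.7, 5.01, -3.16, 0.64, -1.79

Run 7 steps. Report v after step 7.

step 1: x_pred=-3.3905  r=3.8905  x^+=-0.3637  v^+=1.0866  a^+=-0.3482
step 2: x_pred=0.8459  r=-6.5959  x^+=-4.2857  v^+=-0.8875  a^+=-0.4360
step 3: x_pred=-6.0310  r=2.3310  x^+=-4.2175  v^+=-1.0005  a^+=-0.4050
step 4: x_pred=-6.0940  r=11.1040  x^+=2.5449  v^+=0.8858  a^+=-0.2571
step 5: x_pred=3.5590  r=-6.7190  x^+=-1.6684  v^+=-0.9838  a^+=-0.3466
step 6: x_pred=-3.4592  r=4.0992  x^+=-0.2700  v^+=-0.5732  a^+=-0.2920
step 7: x_pred=-1.4081  r=-0.3819  x^+=-1.7052  v^+=-1.0817  a^+=-0.2971

v_post = -1.0817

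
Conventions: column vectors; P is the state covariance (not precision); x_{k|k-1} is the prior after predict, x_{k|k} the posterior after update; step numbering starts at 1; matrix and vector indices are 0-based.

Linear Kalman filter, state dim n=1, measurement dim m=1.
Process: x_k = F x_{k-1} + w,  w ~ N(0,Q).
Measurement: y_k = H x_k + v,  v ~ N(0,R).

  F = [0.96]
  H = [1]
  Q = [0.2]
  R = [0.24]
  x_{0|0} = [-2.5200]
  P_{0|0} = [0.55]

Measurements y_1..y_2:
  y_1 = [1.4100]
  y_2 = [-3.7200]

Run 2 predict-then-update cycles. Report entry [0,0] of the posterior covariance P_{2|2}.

P_post[0,0] = 0.1448

step 1: x^-=[-2.4192]  P^-=[0.7069]  S=[0.9469]  K=[0.7465]  nu=[3.8292]  x^+=[0.4394]  P^+=[0.1792]
step 2: x^-=[0.4219]  P^-=[0.3651]  S=[0.6051]  K=[0.6034]  nu=[-4.1419]  x^+=[-2.0773]  P^+=[0.1448]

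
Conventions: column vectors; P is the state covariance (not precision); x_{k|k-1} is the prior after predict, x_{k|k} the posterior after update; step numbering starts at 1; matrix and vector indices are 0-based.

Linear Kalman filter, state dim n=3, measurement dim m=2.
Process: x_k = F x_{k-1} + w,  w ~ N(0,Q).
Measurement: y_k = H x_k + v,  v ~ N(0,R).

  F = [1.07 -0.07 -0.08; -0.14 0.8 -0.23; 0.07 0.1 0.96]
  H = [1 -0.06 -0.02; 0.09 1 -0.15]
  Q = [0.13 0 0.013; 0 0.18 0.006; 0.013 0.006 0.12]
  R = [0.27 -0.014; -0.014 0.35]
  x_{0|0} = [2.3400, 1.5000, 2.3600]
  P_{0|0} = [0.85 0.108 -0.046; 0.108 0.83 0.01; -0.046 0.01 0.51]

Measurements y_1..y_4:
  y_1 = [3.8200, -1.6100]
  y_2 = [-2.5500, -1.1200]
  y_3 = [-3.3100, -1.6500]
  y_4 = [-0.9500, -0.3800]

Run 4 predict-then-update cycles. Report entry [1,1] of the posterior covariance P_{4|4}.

step 1: x^-=[2.2100, 0.3296, 2.5794]  P^-=[1.1023 -0.0606 -0.0050; -0.0606 0.7240 -0.0296; -0.0050 -0.0296 0.5997]  S=[1.3826 -0.0156; -0.0156 1.0945]  K=[0.8005 0.0474; -0.0674 0.6596; -0.0123 -0.1098]  nu=[1.6814, -1.7516]  x^+=[3.4730, -0.9390, 2.7512]  P^+=[0.2150 -0.0120 0.0129; -0.0120 0.2402 0.0485; 0.0129 0.0485 0.5864]
step 2: x^-=[3.5617, -1.8702, 2.7903]  P^-=[0.3812 -0.0506 -0.0093; -0.0506 0.3546 -0.0727; -0.0093 -0.0727 0.6747]  S=[0.6591 -0.0471; -0.0471 0.7358]  K=[0.5846 0.0171; -0.0722 0.4859; -0.0452 -0.2403]  nu=[-6.1681, 0.8482]  x^+=[-0.0295, -1.0127, 2.8654]  P^+=[0.1567 -0.0156 0.0044; -0.0156 0.1741 0.0109; 0.0044 0.0109 0.6319]
step 3: x^-=[-0.1899, -1.4651, 2.6474]  P^-=[0.3161 -0.0367 -0.0229; -0.0367 0.3277 -0.1143; -0.0229 -0.1143 0.7073]  S=[0.5926 -0.0349; -0.0349 0.7245]  K=[0.5390 0.0193; -0.0637 0.4684; -0.0692 -0.3104]  nu=[-3.1550, 0.2293]  x^+=[-1.8860, -1.1567, 2.7945]  P^+=[0.1444 -0.0141 -0.0023; -0.0141 0.1643 -0.0120; -0.0023 -0.0120 0.6362]
step 4: x^-=[-2.1607, -1.3040, 2.4350]  P^-=[0.3025 -0.0302 -0.0291; -0.0302 0.3291 -0.1320; -0.0291 -0.1320 0.7058]  S=[0.5785 -0.0286; -0.0286 0.7323]  K=[0.5282 0.0225; -0.0586 0.4704; -0.0774 -0.3314]  nu=[1.1811, 1.4838]  x^+=[-1.5034, -0.6753, 1.8519]  P^+=[0.1414 -0.0130 -0.0051; -0.0130 0.1635 -0.0209; -0.0051 -0.0209 0.6234]

P_post[1,1] = 0.1635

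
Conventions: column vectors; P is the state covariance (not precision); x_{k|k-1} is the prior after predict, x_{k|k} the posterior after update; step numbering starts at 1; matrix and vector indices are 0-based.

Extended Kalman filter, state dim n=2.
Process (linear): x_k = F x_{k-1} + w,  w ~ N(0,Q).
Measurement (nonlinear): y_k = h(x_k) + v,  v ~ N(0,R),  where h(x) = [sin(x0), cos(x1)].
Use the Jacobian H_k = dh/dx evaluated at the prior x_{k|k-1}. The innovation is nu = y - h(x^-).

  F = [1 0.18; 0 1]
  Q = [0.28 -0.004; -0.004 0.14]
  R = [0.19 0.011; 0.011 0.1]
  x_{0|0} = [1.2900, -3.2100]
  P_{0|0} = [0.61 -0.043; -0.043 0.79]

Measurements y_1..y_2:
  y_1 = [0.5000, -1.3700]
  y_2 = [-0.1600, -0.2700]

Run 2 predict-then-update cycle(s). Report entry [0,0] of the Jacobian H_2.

step 1: x^-=[0.7122, -3.2100]  P^-=[0.9001 0.0952; 0.0952 0.9300]  H_jac=[0.7569 0.0000; 0.0000 -0.0684]  S=[0.7057 0.0061; 0.0061 0.1043]  K=[0.9665 -0.1186; 0.1074 -0.6155]  nu=[-0.1535, -0.3723]  x^+=[0.6080, -2.9973]  P^+=[0.2409 0.0180; 0.0180 0.8831]
step 2: x^-=[0.0685, -2.9973]  P^-=[0.5560 0.1730; 0.1730 1.0231]  H_jac=[0.9977 0.0000; 0.0000 0.1438]  S=[0.7434 0.0358; 0.0358 0.1211]  K=[0.7469 -0.0155; 0.1762 1.1621]  nu=[-0.2284, 0.7196]  x^+=[-0.1133, -2.2013]  P^+=[0.1421 0.0464; 0.0464 0.8218]

H_jac[0,0] = 0.9977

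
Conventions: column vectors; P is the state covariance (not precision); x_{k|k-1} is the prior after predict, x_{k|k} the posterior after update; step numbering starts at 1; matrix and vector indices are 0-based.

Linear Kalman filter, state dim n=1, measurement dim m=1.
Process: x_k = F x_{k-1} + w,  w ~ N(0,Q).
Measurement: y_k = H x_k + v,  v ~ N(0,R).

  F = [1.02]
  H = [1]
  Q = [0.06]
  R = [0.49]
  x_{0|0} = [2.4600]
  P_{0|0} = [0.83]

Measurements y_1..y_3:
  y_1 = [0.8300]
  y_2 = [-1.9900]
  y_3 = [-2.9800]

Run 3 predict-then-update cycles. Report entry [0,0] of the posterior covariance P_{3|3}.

P_post[0,0] = 0.1810

step 1: x^-=[2.5092]  P^-=[0.9235]  S=[1.4135]  K=[0.6534]  nu=[-1.6792]  x^+=[1.4121]  P^+=[0.3201]
step 2: x^-=[1.4403]  P^-=[0.3931]  S=[0.8831]  K=[0.4451]  nu=[-3.4303]  x^+=[-0.0866]  P^+=[0.2181]
step 3: x^-=[-0.0883]  P^-=[0.2869]  S=[0.7769]  K=[0.3693]  nu=[-2.8917]  x^+=[-1.1562]  P^+=[0.1810]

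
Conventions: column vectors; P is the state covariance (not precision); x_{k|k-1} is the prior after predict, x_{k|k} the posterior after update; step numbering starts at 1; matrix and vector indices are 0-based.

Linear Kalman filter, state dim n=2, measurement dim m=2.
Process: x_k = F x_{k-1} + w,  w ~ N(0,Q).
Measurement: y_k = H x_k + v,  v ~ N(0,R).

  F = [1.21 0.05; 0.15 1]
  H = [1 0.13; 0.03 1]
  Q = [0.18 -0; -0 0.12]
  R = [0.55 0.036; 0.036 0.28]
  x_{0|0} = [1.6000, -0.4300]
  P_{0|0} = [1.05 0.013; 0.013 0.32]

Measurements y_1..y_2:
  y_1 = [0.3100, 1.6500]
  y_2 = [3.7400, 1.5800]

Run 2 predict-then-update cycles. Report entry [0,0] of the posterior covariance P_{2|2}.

step 1: x^-=[1.9145, -0.1900]  P^-=[1.7197 0.2224; 0.2224 0.4675]  S=[2.3354 0.3716; 0.3716 0.7624]  K=[0.7497 -0.0061; 0.0242 0.6102]  nu=[-1.5798, 1.7826]  x^+=[0.7193, 0.8595]  P^+=[0.4104 0.0130; 0.0130 0.1713]
step 2: x^-=[0.9134, 0.9674]  P^-=[0.7829 0.0989; 0.0989 0.3045]  S=[1.3638 0.1983; 0.1983 0.5911]  K=[0.5818 0.0118; 0.0272 0.5110]  nu=[2.7009, 0.5852]  x^+=[2.4916, 1.3399]  P^+=[0.3185 0.0147; 0.0147 0.1436]

P_post[0,0] = 0.3185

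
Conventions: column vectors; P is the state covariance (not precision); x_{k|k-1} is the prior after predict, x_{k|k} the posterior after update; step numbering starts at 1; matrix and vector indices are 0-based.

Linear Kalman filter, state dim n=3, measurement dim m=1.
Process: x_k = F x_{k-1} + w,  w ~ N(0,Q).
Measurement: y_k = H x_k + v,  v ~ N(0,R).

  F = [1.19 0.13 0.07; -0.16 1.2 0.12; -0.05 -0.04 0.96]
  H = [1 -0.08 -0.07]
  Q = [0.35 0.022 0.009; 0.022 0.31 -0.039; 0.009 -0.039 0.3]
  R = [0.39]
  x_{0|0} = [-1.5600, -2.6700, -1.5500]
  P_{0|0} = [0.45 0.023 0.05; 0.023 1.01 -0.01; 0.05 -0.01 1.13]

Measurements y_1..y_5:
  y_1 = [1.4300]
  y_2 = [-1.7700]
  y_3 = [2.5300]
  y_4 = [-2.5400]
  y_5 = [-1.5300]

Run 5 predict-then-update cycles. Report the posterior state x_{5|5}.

x_post = [-2.3741, -6.0652, -0.2528]

step 1: x^-=[-2.3120, -3.1404, -1.3032]  P^-=[1.0251 0.1413 0.1074; 0.1413 1.7786 0.0256; 0.1074 0.0256 1.3402]  S=[1.3957]  K=[0.7210; -0.0020; 0.0083]  nu=[3.3995]  x^+=[0.1390, -3.1471, -1.2751]  P^+=[0.2996 0.1433 0.0991; 0.1433 1.7786 0.0256; 0.0991 0.0256 1.3401]
step 2: x^-=[-0.3329, -3.9518, -1.1052]  P^-=[0.8722 0.4709 0.1802; 0.4709 2.8466 0.0383; 0.1802 0.0383 1.5277]  S=[1.1877]  K=[0.6920; 0.2025; 0.0591]  nu=[-1.8306]  x^+=[-1.5997, -4.3225, -1.2134]  P^+=[0.3034 0.3045 0.1316; 0.3045 2.7979 0.0241; 0.1316 0.0241 1.5236]
step 3: x^-=[-2.5504, -5.0766, -0.9120]  P^-=[0.9510 0.8617 0.2152; 0.8617 4.2537 -0.0050; 0.2152 -0.0050 1.6961]  S=[1.2085]  K=[0.7174; 0.4317; 0.0801]  nu=[4.6105]  x^+=[0.7573, -3.0861, -0.5425]  P^+=[0.3290 0.4874 0.1457; 0.4874 4.0284 -0.0468; 0.1457 -0.0468 1.6883]
step 4: x^-=[0.4620, -3.8896, -0.4353]  P^-=[1.0664 1.3023 0.2158; 1.3023 5.9374 -0.1383; 0.2158 -0.1383 1.8548]  S=[1.2634]  K=[0.7497; 0.6625; 0.0768]  nu=[-3.3436]  x^+=[-2.0447, -6.1048, -0.6920]  P^+=[0.3564 0.6748 0.1431; 0.6748 5.3829 -0.2026; 0.1431 -0.2026 1.8474]
step 5: x^-=[-3.2752, -7.0816, -0.3179]  P^-=[1.1836 1.7577 0.1856; 1.7577 7.7741 -0.3731; 0.1856 -0.3731 2.0166]  S=[1.3219]  K=[0.7792; 0.8789; 0.0562]  nu=[1.1564]  x^+=[-2.3741, -6.0652, -0.2528]  P^+=[0.3810 0.8523 0.1277; 0.8523 6.7529 -0.4385; 0.1277 -0.4385 2.0124]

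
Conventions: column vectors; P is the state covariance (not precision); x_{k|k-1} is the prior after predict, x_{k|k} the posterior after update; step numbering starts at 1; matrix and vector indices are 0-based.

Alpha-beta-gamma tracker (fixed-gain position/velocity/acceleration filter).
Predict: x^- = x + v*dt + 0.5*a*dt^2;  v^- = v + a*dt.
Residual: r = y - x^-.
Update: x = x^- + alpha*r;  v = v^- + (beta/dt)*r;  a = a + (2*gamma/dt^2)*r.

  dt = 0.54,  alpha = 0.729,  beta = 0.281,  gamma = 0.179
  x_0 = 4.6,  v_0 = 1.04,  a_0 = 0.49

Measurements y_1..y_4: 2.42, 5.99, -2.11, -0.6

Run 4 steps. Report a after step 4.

step 1: x_pred=5.2330  r=-2.8130  x^+=3.1823  v^+=-0.1592  a^+=-2.9636
step 2: x_pred=2.6643  r=3.3257  x^+=5.0887  v^+=-0.0290  a^+=1.1194
step 3: x_pred=5.2363  r=-7.3463  x^+=-0.1192  v^+=-3.2473  a^+=-7.8997
step 4: x_pred=-3.0244  r=2.4244  x^+=-1.2570  v^+=-6.2515  a^+=-4.9232

a_post = -4.9232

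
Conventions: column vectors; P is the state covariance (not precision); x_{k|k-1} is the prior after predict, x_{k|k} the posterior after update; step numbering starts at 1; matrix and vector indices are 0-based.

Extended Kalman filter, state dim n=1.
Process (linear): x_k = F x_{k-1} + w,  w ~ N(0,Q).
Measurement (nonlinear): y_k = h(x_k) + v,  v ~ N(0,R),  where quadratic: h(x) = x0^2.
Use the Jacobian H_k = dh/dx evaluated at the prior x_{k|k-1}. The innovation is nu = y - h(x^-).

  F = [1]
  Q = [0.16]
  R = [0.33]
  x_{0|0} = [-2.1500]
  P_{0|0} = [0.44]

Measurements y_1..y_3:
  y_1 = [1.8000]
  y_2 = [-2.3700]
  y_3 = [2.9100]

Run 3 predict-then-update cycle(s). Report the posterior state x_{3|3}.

x_post = [-0.9140]

step 1: x^-=[-2.1500]  P^-=[0.6000]  H_jac=[-4.3000]  S=[11.4240]  K=[-0.2258]  nu=[-2.8225]  x^+=[-1.5126]  P^+=[0.0173]
step 2: x^-=[-1.5126]  P^-=[0.1773]  H_jac=[-3.0251]  S=[1.9528]  K=[-0.2747]  nu=[-4.6579]  x^+=[-0.2330]  P^+=[0.0300]
step 3: x^-=[-0.2330]  P^-=[0.1900]  H_jac=[-0.4661]  S=[0.3713]  K=[-0.2385]  nu=[2.8557]  x^+=[-0.9140]  P^+=[0.1689]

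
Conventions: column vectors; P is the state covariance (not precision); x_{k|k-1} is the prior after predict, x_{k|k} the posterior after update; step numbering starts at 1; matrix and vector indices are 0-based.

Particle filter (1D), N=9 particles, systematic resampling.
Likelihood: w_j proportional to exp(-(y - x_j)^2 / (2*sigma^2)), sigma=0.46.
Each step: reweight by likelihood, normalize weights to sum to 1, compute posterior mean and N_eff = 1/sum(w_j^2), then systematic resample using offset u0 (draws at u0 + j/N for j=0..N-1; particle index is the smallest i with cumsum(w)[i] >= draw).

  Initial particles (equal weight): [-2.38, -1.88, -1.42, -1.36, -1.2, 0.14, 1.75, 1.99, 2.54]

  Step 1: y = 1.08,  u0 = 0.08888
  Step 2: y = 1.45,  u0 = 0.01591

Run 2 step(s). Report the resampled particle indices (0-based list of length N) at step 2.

resampled_idx = [2, 2, 3, 4, 4, 5, 6, 6, 8]

step 1: w=[0.0000, 0.0000, 0.0000, 0.0000, 0.0000, 0.2006, 0.5602, 0.2287, 0.0105]  mean=1.4902  Neff=2.4601  idx=[5, 5, 6, 6, 6, 6, 6, 7, 7]
step 2: w=[0.0034, 0.0034, 0.1591, 0.1591, 0.1591, 0.1591, 0.1591, 0.0988, 0.0988]  mean=1.7864  Neff=6.8432  idx=[2, 2, 3, 4, 4, 5, 6, 6, 8]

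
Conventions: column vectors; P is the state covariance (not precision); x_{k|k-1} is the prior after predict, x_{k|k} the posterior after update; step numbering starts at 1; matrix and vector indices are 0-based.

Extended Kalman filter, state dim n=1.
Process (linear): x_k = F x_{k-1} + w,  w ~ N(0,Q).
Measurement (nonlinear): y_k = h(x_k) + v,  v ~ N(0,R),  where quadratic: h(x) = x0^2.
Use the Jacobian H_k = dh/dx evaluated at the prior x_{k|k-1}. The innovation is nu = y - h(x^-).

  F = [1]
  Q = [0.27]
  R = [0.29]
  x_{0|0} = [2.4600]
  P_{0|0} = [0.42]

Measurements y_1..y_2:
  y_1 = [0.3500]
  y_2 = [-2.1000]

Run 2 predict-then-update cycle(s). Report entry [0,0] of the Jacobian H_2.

H_jac[0,0] = 2.6418

step 1: x^-=[2.4600]  P^-=[0.6900]  H_jac=[4.9200]  S=[16.9924]  K=[0.1998]  nu=[-5.7016]  x^+=[1.3209]  P^+=[0.0118]
step 2: x^-=[1.3209]  P^-=[0.2818]  H_jac=[2.6418]  S=[2.2566]  K=[0.3299]  nu=[-3.8448]  x^+=[0.0526]  P^+=[0.0362]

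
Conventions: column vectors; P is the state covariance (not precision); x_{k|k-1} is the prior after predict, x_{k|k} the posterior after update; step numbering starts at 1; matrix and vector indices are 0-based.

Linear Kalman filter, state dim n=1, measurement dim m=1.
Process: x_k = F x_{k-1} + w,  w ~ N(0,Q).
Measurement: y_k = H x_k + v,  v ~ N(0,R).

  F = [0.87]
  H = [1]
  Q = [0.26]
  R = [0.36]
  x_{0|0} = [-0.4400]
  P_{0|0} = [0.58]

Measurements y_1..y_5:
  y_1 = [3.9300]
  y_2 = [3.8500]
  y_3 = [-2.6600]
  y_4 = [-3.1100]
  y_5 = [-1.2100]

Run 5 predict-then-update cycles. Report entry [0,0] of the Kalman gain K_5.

step 1: x^-=[-0.3828]  P^-=[0.6990]  S=[1.0590]  K=[0.6601]  nu=[4.3128]  x^+=[2.4639]  P^+=[0.2376]
step 2: x^-=[2.1436]  P^-=[0.4399]  S=[0.7999]  K=[0.5499]  nu=[1.7064]  x^+=[3.0820]  P^+=[0.1980]
step 3: x^-=[2.6813]  P^-=[0.4098]  S=[0.7698]  K=[0.5324]  nu=[-5.3413]  x^+=[-0.1623]  P^+=[0.1917]
step 4: x^-=[-0.1412]  P^-=[0.4051]  S=[0.7651]  K=[0.5295]  nu=[-2.9688]  x^+=[-1.7130]  P^+=[0.1906]
step 5: x^-=[-1.4903]  P^-=[0.4043]  S=[0.7643]  K=[0.5290]  nu=[0.2803]  x^+=[-1.3420]  P^+=[0.1904]

K[0,0] = 0.5290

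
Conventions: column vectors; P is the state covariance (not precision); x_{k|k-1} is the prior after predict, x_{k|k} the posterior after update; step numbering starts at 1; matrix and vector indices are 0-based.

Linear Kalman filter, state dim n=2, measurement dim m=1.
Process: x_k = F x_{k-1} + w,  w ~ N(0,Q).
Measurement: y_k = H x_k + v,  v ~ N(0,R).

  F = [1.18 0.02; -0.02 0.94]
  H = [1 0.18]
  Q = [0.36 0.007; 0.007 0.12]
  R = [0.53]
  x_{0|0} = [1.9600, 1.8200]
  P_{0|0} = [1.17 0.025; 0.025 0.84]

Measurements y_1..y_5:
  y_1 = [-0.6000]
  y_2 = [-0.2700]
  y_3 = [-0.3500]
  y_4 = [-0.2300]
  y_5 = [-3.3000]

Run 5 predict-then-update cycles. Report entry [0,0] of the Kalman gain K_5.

step 1: x^-=[2.3492, 1.6716]  P^-=[1.9906 0.0229; 0.0229 0.8618]  S=[2.5568]  K=[0.7802; 0.0696]  nu=[-3.2501]  x^+=[-0.1864, 1.4453]  P^+=[0.4344 -0.1160; -0.1160 0.8494]
step 2: x^-=[-0.1911, 1.3623]  P^-=[0.9597 -0.1159; -0.1159 0.8750]  S=[1.4763]  K=[0.6359; 0.0282]  nu=[-0.3241]  x^+=[-0.3972, 1.3532]  P^+=[0.3627 -0.1424; -0.1424 0.8739]
step 3: x^-=[-0.4416, 1.2799]  P^-=[0.8586 -0.1430; -0.1430 0.8976]  S=[1.3662]  K=[0.6096; 0.0136]  nu=[-0.1387]  x^+=[-0.5262, 1.2781]  P^+=[0.3509 -0.1543; -0.1543 0.8974]
step 4: x^-=[-0.5954, 1.2119]  P^-=[0.8416 -0.1555; -0.1555 0.9189]  S=[1.3454]  K=[0.6047; 0.0073]  nu=[0.1472]  x^+=[-0.5063, 1.2130]  P^+=[0.3496 -0.1615; -0.1615 0.9188]
step 5: x^-=[-0.5732, 1.1503]  P^-=[0.8395 -0.1630; -0.1630 0.9381]  S=[1.3412]  K=[0.6041; 0.0043]  nu=[-2.9338]  x^+=[-2.3454, 1.1376]  P^+=[0.3501 -0.1665; -0.1665 0.9380]

K[0,0] = 0.6041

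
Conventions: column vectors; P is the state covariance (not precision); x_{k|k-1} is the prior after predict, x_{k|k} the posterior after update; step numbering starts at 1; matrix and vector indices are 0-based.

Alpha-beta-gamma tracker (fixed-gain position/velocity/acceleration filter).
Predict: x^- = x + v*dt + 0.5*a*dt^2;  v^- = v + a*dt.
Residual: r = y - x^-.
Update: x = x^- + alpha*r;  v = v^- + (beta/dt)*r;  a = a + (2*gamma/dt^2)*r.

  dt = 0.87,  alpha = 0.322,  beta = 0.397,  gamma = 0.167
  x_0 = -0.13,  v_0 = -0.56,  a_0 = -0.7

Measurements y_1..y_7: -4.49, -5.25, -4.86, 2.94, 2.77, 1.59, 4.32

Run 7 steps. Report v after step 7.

v_post = 9.3322

step 1: x_pred=-0.8821  r=-3.6079  x^+=-2.0439  v^+=-2.8154  a^+=-2.2921
step 2: x_pred=-5.3606  r=0.1106  x^+=-5.3250  v^+=-4.7590  a^+=-2.2432
step 3: x_pred=-10.3143  r=5.4543  x^+=-8.5580  v^+=-4.2217  a^+=0.1636
step 4: x_pred=-12.1689  r=15.1089  x^+=-7.3039  v^+=2.8152  a^+=6.8308
step 5: x_pred=-2.2696  r=5.0396  x^+=-0.6468  v^+=11.0576  a^+=9.0546
step 6: x_pred=12.4000  r=-10.8100  x^+=8.9192  v^+=14.0023  a^+=4.2844
step 7: x_pred=22.7226  r=-18.4026  x^+=16.7970  v^+=9.3322  a^+=-3.8362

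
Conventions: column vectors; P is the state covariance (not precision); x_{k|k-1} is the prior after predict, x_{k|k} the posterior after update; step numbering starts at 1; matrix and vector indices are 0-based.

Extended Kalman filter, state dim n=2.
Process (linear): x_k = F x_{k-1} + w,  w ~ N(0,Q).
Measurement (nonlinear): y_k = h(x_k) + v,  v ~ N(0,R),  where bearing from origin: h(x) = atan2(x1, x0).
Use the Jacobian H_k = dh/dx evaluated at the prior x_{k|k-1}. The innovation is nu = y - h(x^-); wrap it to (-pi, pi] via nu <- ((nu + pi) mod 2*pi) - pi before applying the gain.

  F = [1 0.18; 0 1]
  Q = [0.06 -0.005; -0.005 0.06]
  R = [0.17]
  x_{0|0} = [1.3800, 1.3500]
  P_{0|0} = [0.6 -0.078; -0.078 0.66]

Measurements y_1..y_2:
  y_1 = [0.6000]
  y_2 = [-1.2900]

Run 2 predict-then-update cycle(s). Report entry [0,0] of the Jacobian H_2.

H_jac[0,0] = -0.2423

step 1: x^-=[1.6230, 1.3500]  P^-=[0.6533 0.0358; 0.0358 0.7200]  H_jac=[-0.3029 0.3642]  S=[0.3175]  K=[-0.5822; 0.7916]  nu=[-0.0938]  x^+=[1.6776, 1.2757]  P^+=[0.5457 0.1821; 0.1821 0.5210]
step 2: x^-=[1.9073, 1.2757]  P^-=[0.6881 0.2709; 0.2709 0.5810]  H_jac=[-0.2423 0.3622]  S=[0.2391]  K=[-0.2869; 0.6058]  nu=[-1.8795]  x^+=[2.4465, 0.1372]  P^+=[0.6685 0.3125; 0.3125 0.4933]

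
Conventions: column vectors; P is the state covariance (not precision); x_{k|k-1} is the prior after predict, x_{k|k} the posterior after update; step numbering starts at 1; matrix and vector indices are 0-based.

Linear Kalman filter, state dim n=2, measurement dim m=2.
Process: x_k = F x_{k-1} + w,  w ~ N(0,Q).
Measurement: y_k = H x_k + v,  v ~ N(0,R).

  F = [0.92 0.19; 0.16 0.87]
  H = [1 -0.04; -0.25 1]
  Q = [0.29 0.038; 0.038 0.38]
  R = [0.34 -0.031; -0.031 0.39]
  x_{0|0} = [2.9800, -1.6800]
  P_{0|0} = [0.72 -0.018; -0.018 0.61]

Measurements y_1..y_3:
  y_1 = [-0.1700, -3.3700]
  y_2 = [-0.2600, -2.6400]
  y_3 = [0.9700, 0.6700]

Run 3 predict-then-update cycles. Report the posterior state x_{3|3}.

x_post = [0.3472, -0.3577]

step 1: x^-=[2.4224, -0.9848]  P^-=[0.9151 0.2299; 0.2299 0.8551]  S=[1.2381 -0.0618; -0.0618 1.1874]  K=[0.7337 0.0391; 0.1921 0.6818]  nu=[-2.6318, -1.7796]  x^+=[0.4219, -2.7036]  P^+=[0.2504 0.0551; 0.0551 0.2737]
step 2: x^-=[-0.1255, -2.2846]  P^-=[0.5311 0.1659; 0.1659 0.6089]  S=[0.8588 -0.0206; -0.0206 0.9492]  K=[0.6119 0.0482; 0.1792 0.6017]  nu=[-0.2259, -0.3868]  x^+=[-0.2823, -2.5578]  P^+=[0.2086 0.0520; 0.0520 0.2421]
step 3: x^-=[-0.7457, -2.2705]  P^-=[0.4935 0.1519; 0.1519 0.5831]  S=[0.8223 -0.0243; -0.0243 0.9280]  K=[0.5941 0.0463; 0.1738 0.5920]  nu=[1.6249, 2.7540]  x^+=[0.3472, -0.3577]  P^+=[0.2026 0.0503; 0.0503 0.2380]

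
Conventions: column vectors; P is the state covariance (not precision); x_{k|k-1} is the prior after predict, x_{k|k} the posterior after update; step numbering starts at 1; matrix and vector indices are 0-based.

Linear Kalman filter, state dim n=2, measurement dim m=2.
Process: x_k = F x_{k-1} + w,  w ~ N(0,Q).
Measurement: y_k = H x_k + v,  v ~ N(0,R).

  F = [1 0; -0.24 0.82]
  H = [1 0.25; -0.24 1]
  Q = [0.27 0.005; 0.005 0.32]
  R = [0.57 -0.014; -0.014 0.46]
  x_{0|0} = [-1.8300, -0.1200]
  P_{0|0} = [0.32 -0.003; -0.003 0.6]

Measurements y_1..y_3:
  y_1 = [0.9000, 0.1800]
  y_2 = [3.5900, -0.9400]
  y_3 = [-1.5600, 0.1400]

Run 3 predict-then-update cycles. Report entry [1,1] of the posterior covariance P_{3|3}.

P_post[1,1] = 0.2305

step 1: x^-=[-1.8300, 0.3408]  P^-=[0.5900 -0.0743; -0.0743 0.7431]  S=[1.1693 -0.0396; -0.0396 1.2727]  K=[0.4835 -0.1546; 0.1157 0.6015]  nu=[2.6448, -0.6000]  x^+=[-0.4586, 0.2861]  P^+=[0.2804 -0.0106; -0.0106 0.2725]
step 2: x^-=[-0.4586, 0.3446]  P^-=[0.5504 -0.0710; -0.0710 0.5235]  S=[1.1176 -0.0819; -0.0819 1.0493]  K=[0.4651 -0.1572; 0.0919 0.5223]  nu=[3.9625, -1.3947]  x^+=[1.6034, -0.0197]  P^+=[0.2707 -0.0138; -0.0138 0.2357]
step 3: x^-=[1.6034, -0.4010]  P^-=[0.5407 -0.0713; -0.0713 0.4995]  S=[1.1063 -0.0860; -0.0860 1.0249]  K=[0.4604 -0.1576; 0.0881 0.5115]  nu=[-3.0632, 0.9258]  x^+=[0.0471, -0.1975]  P^+=[0.2683 -0.0146; -0.0146 0.2305]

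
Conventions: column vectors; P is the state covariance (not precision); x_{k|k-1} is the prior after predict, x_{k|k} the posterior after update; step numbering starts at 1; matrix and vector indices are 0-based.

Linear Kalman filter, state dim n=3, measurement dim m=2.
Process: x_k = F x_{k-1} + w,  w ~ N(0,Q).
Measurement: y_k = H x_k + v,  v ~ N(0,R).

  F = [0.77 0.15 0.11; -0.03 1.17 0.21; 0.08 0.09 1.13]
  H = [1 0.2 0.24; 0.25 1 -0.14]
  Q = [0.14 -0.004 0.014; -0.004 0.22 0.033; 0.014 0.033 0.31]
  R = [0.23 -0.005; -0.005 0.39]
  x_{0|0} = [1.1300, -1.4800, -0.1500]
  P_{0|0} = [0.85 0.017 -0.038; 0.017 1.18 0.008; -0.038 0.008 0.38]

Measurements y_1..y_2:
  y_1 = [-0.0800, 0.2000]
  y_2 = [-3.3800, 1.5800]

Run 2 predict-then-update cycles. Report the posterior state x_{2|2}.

step 1: x^-=[0.6316, -1.7970, -0.2123]  P^-=[0.6729 0.2027 0.0989; 0.2027 1.8560 0.2583; 0.0989 0.2583 0.8052]  S=[1.1769 0.7671; 0.7671 2.3260]  K=[0.6704 -0.0676; 0.0206 0.7974; 0.3114 -0.0295]  nu=[-0.3012, 1.8094]  x^+=[0.3074, -0.3604, -0.3594]  P^+=[0.2028 -0.0972 -0.1201; -0.0972 0.3513 0.1154; -0.1201 0.1154 0.7032]
step 2: x^-=[0.1431, -0.5064, -0.4140]  P^-=[0.2377 -0.0185 0.0259; -0.0185 0.7972 0.3844; 0.0259 0.3844 1.2124]  S=[0.6113 0.2332; 0.2332 1.1072]  K=[0.4132 -0.0533; 0.1381 0.6382; 0.6175 0.0697]  nu=[-3.3224, 1.9927]  x^+=[-1.3360, 0.3064, -2.3269]  P^+=[0.1404 -0.0755 -0.1250; -0.0755 0.2935 0.1889; -0.1250 0.1889 0.9538]

x_post = [-1.3360, 0.3064, -2.3269]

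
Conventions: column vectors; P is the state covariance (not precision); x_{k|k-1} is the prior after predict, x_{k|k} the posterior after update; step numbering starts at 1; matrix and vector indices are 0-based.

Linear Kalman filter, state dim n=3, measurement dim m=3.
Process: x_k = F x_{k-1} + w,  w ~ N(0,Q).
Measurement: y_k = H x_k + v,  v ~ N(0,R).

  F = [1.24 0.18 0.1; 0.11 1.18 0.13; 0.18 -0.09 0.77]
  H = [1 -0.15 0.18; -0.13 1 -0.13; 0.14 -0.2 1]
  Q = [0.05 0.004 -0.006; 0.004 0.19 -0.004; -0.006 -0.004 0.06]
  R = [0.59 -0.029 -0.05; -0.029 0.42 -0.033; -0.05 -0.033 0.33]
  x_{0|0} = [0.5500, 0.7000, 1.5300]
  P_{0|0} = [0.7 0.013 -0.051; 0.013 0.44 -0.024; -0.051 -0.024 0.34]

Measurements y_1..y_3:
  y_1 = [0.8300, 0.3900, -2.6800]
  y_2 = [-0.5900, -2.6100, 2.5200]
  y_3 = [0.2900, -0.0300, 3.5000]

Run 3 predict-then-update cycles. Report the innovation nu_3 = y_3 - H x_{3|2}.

step 1: x^-=[0.9610, 1.0854, 1.2141]  P^-=[1.1363 0.2045 0.1155; 0.2045 0.8114 -0.0272; 0.1155 -0.0272 0.2766]  S=[1.7352 -0.1196 0.2615; -0.1196 1.2131 -0.2631; 0.2615 -0.2631 0.6931]  K=[0.6360 0.1288 0.1461; 0.0928 0.6550 -0.0186; 0.0352 0.0320 0.4292]  nu=[-0.1867, -0.4126, -3.8116]  x^+=[0.2322, 0.8686, -0.4414]  P^+=[0.3804 0.0769 -0.0257; 0.0769 0.2848 0.0138; -0.0257 0.0138 0.1452]
step 2: x^-=[0.4002, 0.9931, -0.3763]  P^-=[0.6740 0.2299 0.0562; 0.2299 0.6171 0.0130; 0.0562 0.0130 0.1492]  S=[1.2333 0.0157 0.0941; 0.0157 0.9898 -0.1449; 0.0941 -0.1449 0.5147]  K=[0.5133 0.1504 0.1516; 0.1062 0.5891 -0.0056; 0.0424 0.0295 0.3006]  nu=[-0.7735, -3.6000, 3.0389]  x^+=[-0.0776, -1.2267, 0.3981]  P^+=[0.3044 0.0820 -0.0068; 0.0820 0.2569 0.0133; -0.0068 0.0133 0.0997]
step 3: x^-=[-0.2772, -1.4042, 0.4030]  P^-=[0.5628 0.2237 0.0541; 0.2237 0.5783 0.0125; 0.0541 0.0125 0.1247]  S=[1.1215 0.0304 0.0722; 0.0304 0.9503 -0.1331; 0.0722 -0.1331 0.4864]  K=[0.4663 0.1578 0.1551; 0.1091 0.5717 -0.0074; 0.0487 0.0245 0.2662]  nu=[0.2840, 1.3906, 2.8549]  x^+=[0.5175, -0.5993, 1.2108]  P^+=[0.2752 0.0835 0.0008; 0.0835 0.2495 0.0115; 0.0008 0.0115 0.0868]

innov = [0.2840, 1.3906, 2.8549]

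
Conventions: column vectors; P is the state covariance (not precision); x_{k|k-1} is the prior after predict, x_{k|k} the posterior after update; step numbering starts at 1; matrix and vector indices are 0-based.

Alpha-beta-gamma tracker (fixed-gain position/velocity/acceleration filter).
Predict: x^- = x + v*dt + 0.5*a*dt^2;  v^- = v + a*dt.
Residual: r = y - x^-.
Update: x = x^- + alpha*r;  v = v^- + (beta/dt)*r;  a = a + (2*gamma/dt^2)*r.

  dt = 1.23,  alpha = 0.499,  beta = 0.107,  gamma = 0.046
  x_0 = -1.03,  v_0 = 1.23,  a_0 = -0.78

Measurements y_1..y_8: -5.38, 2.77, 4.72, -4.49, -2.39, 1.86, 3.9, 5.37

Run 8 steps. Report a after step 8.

step 1: x_pred=-0.1071  r=-5.2729  x^+=-2.7383  v^+=-0.1881  a^+=-1.1006
step 2: x_pred=-3.8022  r=6.5722  x^+=-0.5227  v^+=-0.9702  a^+=-0.7010
step 3: x_pred=-2.2462  r=6.9662  x^+=1.2299  v^+=-1.2264  a^+=-0.2774
step 4: x_pred=-0.4883  r=-4.0017  x^+=-2.4852  v^+=-1.9156  a^+=-0.5207
step 5: x_pred=-5.2353  r=2.8453  x^+=-3.8155  v^+=-2.3086  a^+=-0.3477
step 6: x_pred=-6.9181  r=8.7781  x^+=-2.5378  v^+=-1.9726  a^+=0.1861
step 7: x_pred=-4.8234  r=8.7234  x^+=-0.4704  v^+=-0.9848  a^+=0.7166
step 8: x_pred=-1.1397  r=6.5097  x^+=2.1086  v^+=0.4628  a^+=1.1124

a_post = 1.1124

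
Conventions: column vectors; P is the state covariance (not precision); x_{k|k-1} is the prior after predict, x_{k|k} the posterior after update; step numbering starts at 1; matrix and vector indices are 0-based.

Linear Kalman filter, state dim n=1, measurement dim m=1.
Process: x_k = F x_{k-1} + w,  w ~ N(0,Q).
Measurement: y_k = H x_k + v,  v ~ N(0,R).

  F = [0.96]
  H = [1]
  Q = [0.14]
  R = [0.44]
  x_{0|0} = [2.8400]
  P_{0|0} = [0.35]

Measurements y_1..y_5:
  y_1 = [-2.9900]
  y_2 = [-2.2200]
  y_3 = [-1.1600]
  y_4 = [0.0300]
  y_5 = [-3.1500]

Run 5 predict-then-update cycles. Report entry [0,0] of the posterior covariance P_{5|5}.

step 1: x^-=[2.7264]  P^-=[0.4626]  S=[0.9026]  K=[0.5125]  nu=[-5.7164]  x^+=[-0.2032]  P^+=[0.2255]
step 2: x^-=[-0.1951]  P^-=[0.3478]  S=[0.7878]  K=[0.4415]  nu=[-2.0249]  x^+=[-1.0891]  P^+=[0.1943]
step 3: x^-=[-1.0455]  P^-=[0.3190]  S=[0.7590]  K=[0.4203]  nu=[-0.1145]  x^+=[-1.0936]  P^+=[0.1849]
step 4: x^-=[-1.0499]  P^-=[0.3104]  S=[0.7504]  K=[0.4137]  nu=[1.0799]  x^+=[-0.6032]  P^+=[0.1820]
step 5: x^-=[-0.5790]  P^-=[0.3077]  S=[0.7477]  K=[0.4116]  nu=[-2.5710]  x^+=[-1.6372]  P^+=[0.1811]

P_post[0,0] = 0.1811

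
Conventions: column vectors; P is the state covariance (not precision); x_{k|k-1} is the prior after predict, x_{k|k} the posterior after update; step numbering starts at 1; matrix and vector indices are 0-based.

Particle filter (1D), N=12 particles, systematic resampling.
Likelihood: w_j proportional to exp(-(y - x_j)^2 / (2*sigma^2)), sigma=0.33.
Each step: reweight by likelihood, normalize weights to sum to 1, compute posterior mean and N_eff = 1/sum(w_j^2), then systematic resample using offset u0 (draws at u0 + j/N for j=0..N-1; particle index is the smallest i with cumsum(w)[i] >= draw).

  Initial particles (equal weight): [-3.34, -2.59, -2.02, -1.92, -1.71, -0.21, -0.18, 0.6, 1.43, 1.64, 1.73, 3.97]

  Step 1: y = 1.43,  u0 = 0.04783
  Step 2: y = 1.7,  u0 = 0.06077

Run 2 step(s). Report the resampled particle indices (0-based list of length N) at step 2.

step 1: w=[0.0000, 0.0000, 0.0000, 0.0000, 0.0000, 0.0000, 0.0000, 0.0168, 0.3967, 0.3240, 0.2625, 0.0000]  mean=1.5628  Neff=3.0161  idx=[8, 8, 8, 8, 8, 9, 9, 9, 9, 10, 10, 10]
step 2: w=[0.0681, 0.0681, 0.0681, 0.0681, 0.0681, 0.0937, 0.0937, 0.0937, 0.0937, 0.0948, 0.0948, 0.0948]  mean=1.5941  Neff=11.7217  idx=[0, 2, 3, 4, 5, 6, 7, 8, 9, 10, 10, 11]

resampled_idx = [0, 2, 3, 4, 5, 6, 7, 8, 9, 10, 10, 11]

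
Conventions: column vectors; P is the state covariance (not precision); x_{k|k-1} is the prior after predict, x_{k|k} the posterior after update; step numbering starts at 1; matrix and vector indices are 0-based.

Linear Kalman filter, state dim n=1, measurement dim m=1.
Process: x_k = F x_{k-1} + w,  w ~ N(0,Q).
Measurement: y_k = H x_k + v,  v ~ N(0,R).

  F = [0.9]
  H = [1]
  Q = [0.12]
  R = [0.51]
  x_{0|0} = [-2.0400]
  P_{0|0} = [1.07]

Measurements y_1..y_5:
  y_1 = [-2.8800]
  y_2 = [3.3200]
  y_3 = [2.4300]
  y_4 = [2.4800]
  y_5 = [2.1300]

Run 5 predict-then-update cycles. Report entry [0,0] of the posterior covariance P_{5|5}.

P_post[0,0] = 0.1739

step 1: x^-=[-1.8360]  P^-=[0.9867]  S=[1.4967]  K=[0.6593]  nu=[-1.0440]  x^+=[-2.5243]  P^+=[0.3362]
step 2: x^-=[-2.2718]  P^-=[0.3923]  S=[0.9023]  K=[0.4348]  nu=[5.5918]  x^+=[0.1595]  P^+=[0.2217]
step 3: x^-=[0.1435]  P^-=[0.2996]  S=[0.8096]  K=[0.3701]  nu=[2.2865]  x^+=[0.9897]  P^+=[0.1887]
step 4: x^-=[0.8907]  P^-=[0.2729]  S=[0.7829]  K=[0.3486]  nu=[1.5893]  x^+=[1.4447]  P^+=[0.1778]
step 5: x^-=[1.3002]  P^-=[0.2640]  S=[0.7740]  K=[0.3411]  nu=[0.8298]  x^+=[1.5832]  P^+=[0.1739]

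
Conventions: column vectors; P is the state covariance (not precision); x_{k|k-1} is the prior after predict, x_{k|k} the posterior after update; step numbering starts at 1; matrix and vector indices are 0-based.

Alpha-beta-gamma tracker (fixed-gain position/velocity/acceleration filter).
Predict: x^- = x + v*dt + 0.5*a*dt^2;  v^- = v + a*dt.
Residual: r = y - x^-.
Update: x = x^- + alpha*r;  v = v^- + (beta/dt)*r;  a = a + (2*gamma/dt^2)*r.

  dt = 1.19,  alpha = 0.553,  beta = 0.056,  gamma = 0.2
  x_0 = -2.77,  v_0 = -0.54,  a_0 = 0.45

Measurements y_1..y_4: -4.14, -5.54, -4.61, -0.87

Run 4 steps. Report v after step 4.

v_post = -0.5481

step 1: x_pred=-3.0940  r=-1.0460  x^+=-3.6724  v^+=-0.0537  a^+=0.1545
step 2: x_pred=-3.6269  r=-1.9131  x^+=-4.6849  v^+=0.0401  a^+=-0.3858
step 3: x_pred=-4.9103  r=0.3003  x^+=-4.7442  v^+=-0.4049  a^+=-0.3010
step 4: x_pred=-5.4392  r=4.5692  x^+=-2.9124  v^+=-0.5481  a^+=0.9896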